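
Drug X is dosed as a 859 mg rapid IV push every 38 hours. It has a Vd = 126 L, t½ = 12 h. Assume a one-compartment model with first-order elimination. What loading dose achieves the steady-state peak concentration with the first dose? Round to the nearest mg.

967 mg

f = (1/2)^(38/12) ≈ 0.111362; accumulation ratio R = 1/(1−f) ≈ 1.12532.
Loading dose to hit Cmax,ss on first dose: D_load = D_maint·R ≈ 859 × 1.12532 ≈ 966.65 mg.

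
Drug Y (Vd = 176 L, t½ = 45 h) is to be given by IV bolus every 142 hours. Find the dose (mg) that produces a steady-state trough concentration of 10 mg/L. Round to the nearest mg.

τ/t½ = 142/45 ≈ 3.1556, so f = (1/2)^(142/45) ≈ 0.112223.
Cmin,ss = (D/Vd)·f/(1−f), so D = Cmin,ss·Vd·(1−f)/f.
D = 10 × 176 × (1−f)/f ≈ 10 × 176 × 7.91083 ≈ 13923.06 mg.

13923 mg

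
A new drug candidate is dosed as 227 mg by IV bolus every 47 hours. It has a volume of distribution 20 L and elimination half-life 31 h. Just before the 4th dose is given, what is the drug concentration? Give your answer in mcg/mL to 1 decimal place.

f = (1/2)^(τ/t½) = (1/2)^(47/31) ≈ 0.3496.
C₀ = D/Vd = 227/20 ≈ 11.350 mcg/mL.
Before the 4th dose, 3 doses have been given. Superposition: Cmin = C₀·(f + f² + … + f^3).
≈ 11.350 × (0.3496 + 0.1222 + 0.0427) ≈ 11.350 × 0.5145 ≈ 5.840 mcg/mL.

5.8 mcg/mL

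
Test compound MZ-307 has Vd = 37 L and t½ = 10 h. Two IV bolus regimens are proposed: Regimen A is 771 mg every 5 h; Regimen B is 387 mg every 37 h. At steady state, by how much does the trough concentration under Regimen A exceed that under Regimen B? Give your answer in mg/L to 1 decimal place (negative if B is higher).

49.4 mg/L

Regimen A: f = (1/2)^(5/10) ≈ 0.7071; Cmin,ss = (771/37)·f/(1−f) ≈ 50.305 mg/L.
Regimen B: f = (1/2)^(37/10) ≈ 0.0769; Cmin,ss = (387/37)·f/(1−f) ≈ 0.871 mg/L.
Difference ≈ 50.305 − 0.871 ≈ 49.434 mg/L.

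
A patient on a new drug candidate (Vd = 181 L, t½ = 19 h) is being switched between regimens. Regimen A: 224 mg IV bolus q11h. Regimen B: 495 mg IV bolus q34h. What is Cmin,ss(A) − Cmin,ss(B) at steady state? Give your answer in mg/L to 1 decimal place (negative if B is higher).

Regimen A: f = (1/2)^(11/19) ≈ 0.6695; Cmin,ss = (224/181)·f/(1−f) ≈ 2.507 mg/L.
Regimen B: f = (1/2)^(34/19) ≈ 0.2893; Cmin,ss = (495/181)·f/(1−f) ≈ 1.113 mg/L.
Difference ≈ 2.507 − 1.113 ≈ 1.394 mg/L.

1.4 mg/L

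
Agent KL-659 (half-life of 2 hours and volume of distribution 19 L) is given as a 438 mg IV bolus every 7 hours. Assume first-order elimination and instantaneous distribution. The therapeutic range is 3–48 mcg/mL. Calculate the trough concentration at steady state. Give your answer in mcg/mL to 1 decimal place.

2.2 mcg/mL

Over one 7-h interval, 7/2 ≈ 3.5 half-lives elapse, leaving f ≈ 0.0884 of each dose.
Accumulation ratio R = 1/(1 − f) ≈ 1/0.9116 ≈ 1.0970.
Single-dose peak C₀ = D/Vd = 438/19 ≈ 23.053 mcg/mL.
Cmax,ss = C₀/(1 − f) ≈ 23.053/0.9116 ≈ 25.289 mcg/mL.
Steady-state trough Cmin,ss = Cmax,ss·f ≈ 25.289 × 0.0884 ≈ 2.236 mcg/mL.
Trough 2.2 mcg/mL vs MEC 3 mcg/mL: subtherapeutic.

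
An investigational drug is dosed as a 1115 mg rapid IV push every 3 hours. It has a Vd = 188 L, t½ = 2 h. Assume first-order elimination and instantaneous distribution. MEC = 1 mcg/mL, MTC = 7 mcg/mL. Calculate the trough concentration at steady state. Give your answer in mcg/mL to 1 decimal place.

3.2 mcg/mL

k = ln2/t½ = ln2/2 ≈ 0.346574 h⁻¹; fraction remaining f = e^(−kτ) = e^(−0.346574×3) ≈ 0.3536.
Each bolus raises the concentration by D/Vd = 1115/188 ≈ 5.931 mcg/mL.
Steady-state trough Cmin,ss = C₀·f/(1−f) ≈ 5.931 × 0.3536/0.6464 ≈ 3.244 mcg/mL.
Trough 3.2 mcg/mL vs MEC 1 mcg/mL: adequate.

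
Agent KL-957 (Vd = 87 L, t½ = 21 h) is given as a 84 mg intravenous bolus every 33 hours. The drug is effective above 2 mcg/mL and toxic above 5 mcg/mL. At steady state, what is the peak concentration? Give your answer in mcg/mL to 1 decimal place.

k = ln2/t½ = ln2/21 ≈ 0.033007 h⁻¹; fraction remaining f = e^(−kτ) = e^(−0.033007×33) ≈ 0.3365.
Accumulation ratio R = 1/(1 − f) ≈ 1/0.6635 ≈ 1.5072.
Single-dose peak C₀ = D/Vd = 84/87 ≈ 0.966 mcg/mL.
Steady-state peak Cmax,ss = C₀·R ≈ 0.966 × 1.5072 ≈ 1.456 mcg/mL.
Peak 1.5 mcg/mL vs MTC 5 mcg/mL: below toxic threshold.

1.5 mcg/mL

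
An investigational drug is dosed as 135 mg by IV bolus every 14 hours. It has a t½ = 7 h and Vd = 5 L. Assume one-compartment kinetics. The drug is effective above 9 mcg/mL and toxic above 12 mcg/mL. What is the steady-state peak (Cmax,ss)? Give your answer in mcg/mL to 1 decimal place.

τ = 14 h = 2 half-lives, so f = (1/2)^2 = 0.25.
Accumulation ratio R = 1/(1 − f) = 1/0.75 = 4/3.
Single-dose peak C₀ = D/Vd = 135/5 = 27 mcg/mL.
Steady-state peak Cmax,ss = C₀·R = 27 × 4/3 ≈ 36.000 mcg/mL.
Peak 36.0 mcg/mL vs MTC 12 mcg/mL: exceeds toxic threshold.

36.0 mcg/mL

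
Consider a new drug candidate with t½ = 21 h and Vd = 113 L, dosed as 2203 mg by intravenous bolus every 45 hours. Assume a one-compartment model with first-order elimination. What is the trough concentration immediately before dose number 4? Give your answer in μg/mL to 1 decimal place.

5.6 μg/mL

f = (1/2)^(τ/t½) = (1/2)^(45/21) ≈ 0.2264.
C₀ = D/Vd = 2203/113 ≈ 19.496 μg/mL.
Before the 4th dose, 3 doses have been given. Superposition: Cmin = C₀·(f + f² + … + f^3).
≈ 19.496 × (0.2264 + 0.0513 + 0.0116) ≈ 19.496 × 0.2893 ≈ 5.640 μg/mL.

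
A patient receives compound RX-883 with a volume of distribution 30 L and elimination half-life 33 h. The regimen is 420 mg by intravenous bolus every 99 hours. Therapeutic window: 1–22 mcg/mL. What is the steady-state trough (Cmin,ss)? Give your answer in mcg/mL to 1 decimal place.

2.0 mcg/mL

τ = 99 h = 3 half-lives, so f = (1/2)^3 = 0.125.
Accumulation ratio R = 1/(1 − f) = 1/0.875 = 8/7.
Single-dose peak C₀ = D/Vd = 420/30 = 14 mcg/mL.
Steady-state peak Cmax,ss = C₀·R = 14 × 8/7 ≈ 16.000 mcg/mL.
Steady-state trough Cmin,ss = Cmax,ss·f ≈ 16.000 × 0.125 ≈ 2.000 mcg/mL.
Trough 2.0 mcg/mL vs MEC 1 mcg/mL: adequate.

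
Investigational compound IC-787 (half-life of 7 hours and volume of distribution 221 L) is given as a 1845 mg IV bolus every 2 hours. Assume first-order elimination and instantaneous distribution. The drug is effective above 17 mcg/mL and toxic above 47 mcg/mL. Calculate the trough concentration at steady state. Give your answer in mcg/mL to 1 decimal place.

τ/t½ = 2/7 ≈ 0.28571, so fraction remaining f = (1/2)^(2/7) ≈ 0.8203.
Accumulation ratio R = 1/(1 − f) ≈ 1/0.1797 ≈ 5.5648.
Single-dose peak C₀ = D/Vd = 1845/221 ≈ 8.348 mcg/mL.
Steady-state peak Cmax,ss = C₀·R ≈ 8.348 × 5.5648 ≈ 46.455 mcg/mL.
One interval later, Cmin,ss = Cmax,ss·e^(−kτ) ≈ 46.455 × 0.8203 ≈ 38.107 mcg/mL.
Trough 38.1 mcg/mL vs MEC 17 mcg/mL: adequate.

38.1 mcg/mL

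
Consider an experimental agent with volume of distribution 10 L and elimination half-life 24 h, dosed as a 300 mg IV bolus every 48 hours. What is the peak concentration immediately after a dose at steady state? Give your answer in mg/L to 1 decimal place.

40.0 mg/L

τ = 48 h = 2 half-lives, so f = (1/2)^2 = 0.25.
At steady state, R = 1/(1 − 0.25) = 4/3.
Single-dose peak C₀ = D/Vd = 300/10 = 30 mg/L.
Steady-state peak Cmax,ss = C₀·R = 30 × 4/3 ≈ 40.000 mg/L.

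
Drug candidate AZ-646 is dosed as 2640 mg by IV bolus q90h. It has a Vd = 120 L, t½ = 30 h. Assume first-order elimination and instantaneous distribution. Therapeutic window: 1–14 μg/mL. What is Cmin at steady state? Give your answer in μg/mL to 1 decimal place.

3.1 μg/mL

τ = 90 h = 3 half-lives, so f = (1/2)^3 = 0.125.
At steady state, R = 1/(1 − 0.125) = 8/7.
Single-dose peak C₀ = D/Vd = 2640/120 = 22 μg/mL.
Steady-state peak Cmax,ss = C₀·R = 22 × 8/7 ≈ 25.143 μg/mL.
Steady-state trough Cmin,ss = Cmax,ss·f ≈ 25.143 × 0.125 ≈ 3.143 μg/mL.
Trough 3.1 μg/mL vs MEC 1 μg/mL: adequate.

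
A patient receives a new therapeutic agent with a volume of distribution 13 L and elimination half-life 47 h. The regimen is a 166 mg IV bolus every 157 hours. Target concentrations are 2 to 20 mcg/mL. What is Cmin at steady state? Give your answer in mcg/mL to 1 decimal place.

1.4 mcg/mL

τ/t½ = 157/47 ≈ 3.3404, so fraction remaining f = (1/2)^(157/47) ≈ 0.0987.
Accumulation ratio R = 1/(1 − f) ≈ 1/0.9013 ≈ 1.1095.
Single-dose peak C₀ = D/Vd = 166/13 ≈ 12.769 mcg/mL.
Cmax,ss = C₀/(1 − f) ≈ 12.769/0.9013 ≈ 14.167 mcg/mL.
One interval later, Cmin,ss = Cmax,ss·e^(−kτ) ≈ 14.167 × 0.0987 ≈ 1.398 mcg/mL.
Trough 1.4 mcg/mL vs MEC 2 mcg/mL: subtherapeutic.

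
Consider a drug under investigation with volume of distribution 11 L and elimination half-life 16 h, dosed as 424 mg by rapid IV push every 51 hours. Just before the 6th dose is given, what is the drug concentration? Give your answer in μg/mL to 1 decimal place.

4.8 μg/mL

f = (1/2)^(τ/t½) = (1/2)^(51/16) ≈ 0.1098.
C₀ = D/Vd = 424/11 ≈ 38.545 μg/mL.
Before the 6th dose, 5 doses have been given. Superposition: Cmin = C₀·(f + f² + … + f^5).
≈ 38.545 × (0.1098 + 0.0121 + 0.0013 + 0.0001 + 0.0000) ≈ 38.545 × 0.1233 ≈ 4.753 μg/mL.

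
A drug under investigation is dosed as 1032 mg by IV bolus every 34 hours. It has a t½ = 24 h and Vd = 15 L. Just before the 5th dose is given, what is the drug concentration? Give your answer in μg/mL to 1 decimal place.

f = (1/2)^(τ/t½) = (1/2)^(34/24) ≈ 0.3746.
C₀ = D/Vd = 1032/15 ≈ 68.800 μg/mL.
Before the 5th dose, 4 doses have been given. Superposition: Cmin = C₀·(f + f² + … + f^4).
≈ 68.800 × (0.3746 + 0.1403 + 0.0526 + 0.0197) ≈ 68.800 × 0.5872 ≈ 40.399 μg/mL.

40.4 μg/mL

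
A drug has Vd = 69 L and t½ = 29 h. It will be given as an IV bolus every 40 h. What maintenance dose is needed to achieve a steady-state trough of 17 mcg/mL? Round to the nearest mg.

1878 mg

τ/t½ = 40/29 ≈ 1.3793, so f = (1/2)^(40/29) ≈ 0.384403.
Cmin,ss = (D/Vd)·f/(1−f), so D = Cmin,ss·Vd·(1−f)/f.
D = 17 × 69 × (1−f)/f ≈ 17 × 69 × 1.60144 ≈ 1878.49 mg.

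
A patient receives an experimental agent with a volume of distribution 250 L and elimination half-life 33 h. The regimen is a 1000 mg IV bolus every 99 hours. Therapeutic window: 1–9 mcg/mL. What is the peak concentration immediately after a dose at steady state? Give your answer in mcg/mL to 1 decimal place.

τ = 99 h = 3 half-lives, so f = (1/2)^3 = 0.125.
Accumulation ratio R = 1/(1 − f) = 1/0.875 = 8/7.
Single-dose peak C₀ = D/Vd = 1000/250 = 4 mcg/mL.
Steady-state peak Cmax,ss = C₀·R = 4 × 8/7 ≈ 4.571 mcg/mL.
Peak 4.6 mcg/mL vs MTC 9 mcg/mL: below toxic threshold.

4.6 mcg/mL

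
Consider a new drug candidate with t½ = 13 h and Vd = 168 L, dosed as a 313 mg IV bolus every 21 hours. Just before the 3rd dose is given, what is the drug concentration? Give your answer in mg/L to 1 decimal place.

0.8 mg/L

f = (1/2)^(τ/t½) = (1/2)^(21/13) ≈ 0.3264.
C₀ = D/Vd = 313/168 ≈ 1.863 mg/L.
Before the 3rd dose, 2 doses have been given. Superposition: Cmin = C₀·(f + f²).
≈ 1.863 × (0.3264 + 0.1065) ≈ 1.863 × 0.4329 ≈ 0.806 mg/L.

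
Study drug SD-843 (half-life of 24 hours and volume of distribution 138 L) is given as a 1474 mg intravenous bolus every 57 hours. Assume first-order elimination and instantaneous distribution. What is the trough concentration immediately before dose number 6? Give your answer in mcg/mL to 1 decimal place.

2.6 mcg/mL

f = (1/2)^(τ/t½) = (1/2)^(57/24) ≈ 0.1928.
C₀ = D/Vd = 1474/138 ≈ 10.681 mcg/mL.
Before the 6th dose, 5 doses have been given. Superposition: Cmin = C₀·(f + f² + … + f^5).
≈ 10.681 × (0.1928 + 0.0372 + 0.0072 + 0.0014 + 0.0003) ≈ 10.681 × 0.2389 ≈ 2.552 mcg/mL.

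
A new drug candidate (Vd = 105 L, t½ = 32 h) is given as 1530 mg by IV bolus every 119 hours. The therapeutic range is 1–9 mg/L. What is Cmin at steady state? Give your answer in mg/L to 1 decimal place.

1.2 mg/L

Over one 119-h interval, 119/32 ≈ 3.7188 half-lives elapse, leaving f ≈ 0.0760 of each dose.
Each bolus raises the concentration by D/Vd = 1530/105 ≈ 14.571 mg/L.
Steady-state trough Cmin,ss = C₀·f/(1−f) ≈ 14.571 × 0.0760/0.9240 ≈ 1.198 mg/L.
Trough 1.2 mg/L vs MEC 1 mg/L: adequate.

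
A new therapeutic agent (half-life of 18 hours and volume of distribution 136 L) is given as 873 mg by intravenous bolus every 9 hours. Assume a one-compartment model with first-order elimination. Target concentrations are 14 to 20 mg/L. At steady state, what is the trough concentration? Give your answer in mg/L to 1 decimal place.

τ/t½ = 9/18 ≈ 0.5, so fraction remaining f = (1/2)^(9/18) ≈ 0.7071.
At steady state, accumulation factor R = 1/(1 − e^(−kτ)) ≈ 3.4141.
Each bolus raises the concentration by D/Vd = 873/136 ≈ 6.419 mg/L.
Steady-state peak Cmax,ss = C₀·R ≈ 6.419 × 3.4141 ≈ 21.915 mg/L.
One interval later, Cmin,ss = Cmax,ss·e^(−kτ) ≈ 21.915 × 0.7071 ≈ 15.496 mg/L.
Trough 15.5 mg/L vs MEC 14 mg/L: adequate.

15.5 mg/L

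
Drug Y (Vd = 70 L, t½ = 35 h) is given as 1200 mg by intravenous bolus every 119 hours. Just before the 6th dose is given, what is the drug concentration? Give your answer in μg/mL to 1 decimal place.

f = (1/2)^(τ/t½) = (1/2)^(119/35) ≈ 0.0947.
C₀ = D/Vd = 1200/70 ≈ 17.143 μg/mL.
Before the 6th dose, 5 doses have been given. Superposition: Cmin = C₀·(f + f² + … + f^5).
≈ 17.143 × (0.0947 + 0.0090 + 0.0008 + 0.0001 + 0.0000) ≈ 17.143 × 0.1046 ≈ 1.793 μg/mL.

1.8 μg/mL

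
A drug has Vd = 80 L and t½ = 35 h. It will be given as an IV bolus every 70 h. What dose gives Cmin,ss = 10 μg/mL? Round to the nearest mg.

2400 mg

τ/t½ = 70/35 ≈ 2, so f = (1/2)^(70/35) ≈ 0.250000.
Cmin,ss = (D/Vd)·f/(1−f), so D = Cmin,ss·Vd·(1−f)/f.
D = 10 × 80 × (1−f)/f ≈ 10 × 80 × 3.00000 ≈ 2400.00 mg.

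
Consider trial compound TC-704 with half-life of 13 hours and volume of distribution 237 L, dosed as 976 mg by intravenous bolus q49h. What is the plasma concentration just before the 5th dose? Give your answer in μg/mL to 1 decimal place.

f = (1/2)^(τ/t½) = (1/2)^(49/13) ≈ 0.0733.
C₀ = D/Vd = 976/237 ≈ 4.118 μg/mL.
Before the 5th dose, 4 doses have been given. Superposition: Cmin = C₀·(f + f² + … + f^4).
≈ 4.118 × (0.0733 + 0.0054 + 0.0004 + 0.0000) ≈ 4.118 × 0.0791 ≈ 0.326 μg/mL.

0.3 μg/mL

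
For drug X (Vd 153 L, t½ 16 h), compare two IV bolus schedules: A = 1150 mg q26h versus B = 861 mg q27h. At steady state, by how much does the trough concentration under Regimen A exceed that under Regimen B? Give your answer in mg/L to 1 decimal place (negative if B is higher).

Regimen A: f = (1/2)^(26/16) ≈ 0.3242; Cmin,ss = (1150/153)·f/(1−f) ≈ 3.606 mg/L.
Regimen B: f = (1/2)^(27/16) ≈ 0.3105; Cmin,ss = (861/153)·f/(1−f) ≈ 2.534 mg/L.
Difference ≈ 3.606 − 2.534 ≈ 1.072 mg/L.

1.1 mg/L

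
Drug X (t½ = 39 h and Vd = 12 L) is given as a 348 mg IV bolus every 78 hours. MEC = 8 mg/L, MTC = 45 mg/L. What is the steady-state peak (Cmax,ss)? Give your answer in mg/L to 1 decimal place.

38.7 mg/L

τ = 78 h = 2 half-lives, so f = (1/2)^2 = 0.25.
At steady state, R = 1/(1 − 0.25) = 4/3.
Single-dose peak C₀ = D/Vd = 348/12 = 29 mg/L.
Steady-state peak Cmax,ss = C₀·R = 29 × 4/3 ≈ 38.667 mg/L.
Peak 38.7 mg/L vs MTC 45 mg/L: below toxic threshold.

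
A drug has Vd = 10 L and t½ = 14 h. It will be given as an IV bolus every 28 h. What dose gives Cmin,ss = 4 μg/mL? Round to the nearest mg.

120 mg

τ/t½ = 28/14 ≈ 2, so f = (1/2)^(28/14) ≈ 0.250000.
Cmin,ss = (D/Vd)·f/(1−f), so D = Cmin,ss·Vd·(1−f)/f.
D = 4 × 10 × (1−f)/f ≈ 4 × 10 × 3.00000 ≈ 120.00 mg.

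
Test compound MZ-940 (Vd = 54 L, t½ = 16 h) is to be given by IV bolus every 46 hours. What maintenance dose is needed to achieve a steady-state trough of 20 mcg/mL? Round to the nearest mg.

τ/t½ = 46/16 ≈ 2.875, so f = (1/2)^(46/16) ≈ 0.136313.
Cmin,ss = (D/Vd)·f/(1−f), so D = Cmin,ss·Vd·(1−f)/f.
D = 20 × 54 × (1−f)/f ≈ 20 × 54 × 6.33606 ≈ 6842.94 mg.

6843 mg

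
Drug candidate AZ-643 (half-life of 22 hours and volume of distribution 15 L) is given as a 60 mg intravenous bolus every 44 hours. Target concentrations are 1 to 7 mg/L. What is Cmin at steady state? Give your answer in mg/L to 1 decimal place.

τ = 44 h = 2 half-lives, so f = (1/2)^2 = 0.25.
Accumulation ratio R = 1/(1 − f) = 1/0.75 = 4/3.
Single-dose peak C₀ = D/Vd = 60/15 = 4 mg/L.
Steady-state peak Cmax,ss = C₀·R = 4 × 4/3 ≈ 5.333 mg/L.
Steady-state trough Cmin,ss = Cmax,ss·f ≈ 5.333 × 0.25 ≈ 1.333 mg/L.
Trough 1.3 mg/L vs MEC 1 mg/L: adequate.

1.3 mg/L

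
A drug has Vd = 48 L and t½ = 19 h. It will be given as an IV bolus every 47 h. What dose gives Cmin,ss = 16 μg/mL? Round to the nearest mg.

3498 mg

τ/t½ = 47/19 ≈ 2.4737, so f = (1/2)^(47/19) ≈ 0.180031.
Cmin,ss = (D/Vd)·f/(1−f), so D = Cmin,ss·Vd·(1−f)/f.
D = 16 × 48 × (1−f)/f ≈ 16 × 48 × 4.55460 ≈ 3497.93 mg.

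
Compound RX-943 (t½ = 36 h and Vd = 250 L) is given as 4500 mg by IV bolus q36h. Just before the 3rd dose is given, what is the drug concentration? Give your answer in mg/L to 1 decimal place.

13.5 mg/L

f = (1/2)^(τ/t½) = (1/2)^(36/36) ≈ 0.5000.
C₀ = D/Vd = 4500/250 ≈ 18.000 mg/L.
Before the 3rd dose, 2 doses have been given. Superposition: Cmin = C₀·(f + f²).
≈ 18.000 × (0.5000 + 0.2500) ≈ 18.000 × 0.7500 ≈ 13.500 mg/L.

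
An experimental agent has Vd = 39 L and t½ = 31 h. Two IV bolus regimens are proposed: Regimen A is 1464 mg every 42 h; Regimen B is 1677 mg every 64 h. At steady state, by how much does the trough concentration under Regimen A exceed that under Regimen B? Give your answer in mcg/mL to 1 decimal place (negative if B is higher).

Regimen A: f = (1/2)^(42/31) ≈ 0.3910; Cmin,ss = (1464/39)·f/(1−f) ≈ 24.101 mcg/mL.
Regimen B: f = (1/2)^(64/31) ≈ 0.2391; Cmin,ss = (1677/39)·f/(1−f) ≈ 13.512 mcg/mL.
Difference ≈ 24.101 − 13.512 ≈ 10.589 mcg/mL.

10.6 mcg/mL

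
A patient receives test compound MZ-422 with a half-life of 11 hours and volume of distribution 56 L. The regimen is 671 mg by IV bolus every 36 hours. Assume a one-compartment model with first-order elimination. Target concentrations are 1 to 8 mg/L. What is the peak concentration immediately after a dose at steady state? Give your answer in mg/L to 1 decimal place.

13.4 mg/L

τ/t½ = 36/11 ≈ 3.2727, so fraction remaining f = (1/2)^(36/11) ≈ 0.1035.
Accumulation ratio R = 1/(1 − f) ≈ 1/0.8965 ≈ 1.1154.
Each bolus raises the concentration by D/Vd = 671/56 ≈ 11.982 mg/L.
Steady-state peak Cmax,ss = C₀·R ≈ 11.982 × 1.1154 ≈ 13.365 mg/L.
Peak 13.4 mg/L vs MTC 8 mg/L: exceeds toxic threshold.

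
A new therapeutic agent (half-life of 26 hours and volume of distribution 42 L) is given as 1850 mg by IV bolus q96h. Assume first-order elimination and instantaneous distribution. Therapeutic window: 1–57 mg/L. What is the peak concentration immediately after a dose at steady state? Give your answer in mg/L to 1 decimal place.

τ/t½ = 96/26 ≈ 3.6923, so fraction remaining f = (1/2)^(96/26) ≈ 0.0774.
Accumulation ratio R = 1/(1 − f) ≈ 1/0.9226 ≈ 1.0839.
Single-dose peak C₀ = D/Vd = 1850/42 ≈ 44.048 mg/L.
Steady-state peak Cmax,ss = C₀·R ≈ 44.048 × 1.0839 ≈ 47.744 mg/L.
Peak 47.7 mg/L vs MTC 57 mg/L: below toxic threshold.

47.7 mg/L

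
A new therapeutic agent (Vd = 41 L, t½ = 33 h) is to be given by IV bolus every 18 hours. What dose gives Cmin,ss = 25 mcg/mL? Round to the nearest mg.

471 mg

τ/t½ = 18/33 ≈ 0.54545, so f = (1/2)^(18/33) ≈ 0.685175.
Cmin,ss = (D/Vd)·f/(1−f), so D = Cmin,ss·Vd·(1−f)/f.
D = 25 × 41 × (1−f)/f ≈ 25 × 41 × 0.45948 ≈ 470.97 mg.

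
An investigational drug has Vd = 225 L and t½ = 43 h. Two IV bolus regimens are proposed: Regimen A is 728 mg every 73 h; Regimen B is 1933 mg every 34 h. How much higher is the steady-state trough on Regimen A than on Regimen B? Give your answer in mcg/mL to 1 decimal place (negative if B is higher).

Regimen A: f = (1/2)^(73/43) ≈ 0.3083; Cmin,ss = (728/225)·f/(1−f) ≈ 1.442 mcg/mL.
Regimen B: f = (1/2)^(34/43) ≈ 0.5781; Cmin,ss = (1933/225)·f/(1−f) ≈ 11.772 mcg/mL.
Difference ≈ 1.442 − 11.772 ≈ -10.330 mcg/mL.

-10.3 mcg/mL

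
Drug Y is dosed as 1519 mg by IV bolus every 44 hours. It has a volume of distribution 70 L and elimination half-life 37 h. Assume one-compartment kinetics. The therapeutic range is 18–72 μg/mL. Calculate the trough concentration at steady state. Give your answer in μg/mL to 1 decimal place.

16.9 μg/mL

k = ln2/t½ = ln2/37 ≈ 0.018734 h⁻¹; fraction remaining f = e^(−kτ) = e^(−0.018734×44) ≈ 0.4385.
Accumulation ratio R = 1/(1 − f) ≈ 1/0.5615 ≈ 1.7809.
Each bolus raises the concentration by D/Vd = 1519/70 ≈ 21.700 μg/mL.
Cmax,ss = C₀/(1 − f) ≈ 21.700/0.5615 ≈ 38.646 μg/mL.
Steady-state trough Cmin,ss = Cmax,ss·f ≈ 38.646 × 0.4385 ≈ 16.946 μg/mL.
Trough 16.9 μg/mL vs MEC 18 μg/mL: subtherapeutic.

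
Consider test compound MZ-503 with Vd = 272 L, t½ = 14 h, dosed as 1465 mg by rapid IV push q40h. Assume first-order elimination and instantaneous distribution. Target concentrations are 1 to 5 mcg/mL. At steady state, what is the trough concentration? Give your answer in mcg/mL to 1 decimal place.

Over one 40-h interval, 40/14 ≈ 2.8571 half-lives elapse, leaving f ≈ 0.1380 of each dose.
At steady state, accumulation factor R = 1/(1 − e^(−kτ)) ≈ 1.1601.
Each bolus raises the concentration by D/Vd = 1465/272 ≈ 5.386 mcg/mL.
Steady-state peak Cmax,ss = C₀·R ≈ 5.386 × 1.1601 ≈ 6.248 mcg/mL.
One interval later, Cmin,ss = Cmax,ss·e^(−kτ) ≈ 6.248 × 0.1380 ≈ 0.862 mcg/mL.
Trough 0.9 mcg/mL vs MEC 1 mcg/mL: subtherapeutic.

0.9 mcg/mL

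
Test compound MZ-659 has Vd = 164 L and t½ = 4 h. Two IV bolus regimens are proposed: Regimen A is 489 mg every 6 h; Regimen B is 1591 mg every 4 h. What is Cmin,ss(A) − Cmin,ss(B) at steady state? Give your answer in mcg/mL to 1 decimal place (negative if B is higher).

Regimen A: f = (1/2)^(6/4) ≈ 0.3536; Cmin,ss = (489/164)·f/(1−f) ≈ 1.631 mcg/mL.
Regimen B: f = (1/2)^(4/4) ≈ 0.5000; Cmin,ss = (1591/164)·f/(1−f) ≈ 9.701 mcg/mL.
Difference ≈ 1.631 − 9.701 ≈ -8.070 mcg/mL.

-8.1 mcg/mL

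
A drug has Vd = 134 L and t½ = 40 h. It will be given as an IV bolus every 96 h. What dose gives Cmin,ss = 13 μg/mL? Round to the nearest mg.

τ/t½ = 96/40 ≈ 2.4, so f = (1/2)^(96/40) ≈ 0.189465.
Cmin,ss = (D/Vd)·f/(1−f), so D = Cmin,ss·Vd·(1−f)/f.
D = 13 × 134 × (1−f)/f ≈ 13 × 134 × 4.27802 ≈ 7452.31 mg.

7452 mg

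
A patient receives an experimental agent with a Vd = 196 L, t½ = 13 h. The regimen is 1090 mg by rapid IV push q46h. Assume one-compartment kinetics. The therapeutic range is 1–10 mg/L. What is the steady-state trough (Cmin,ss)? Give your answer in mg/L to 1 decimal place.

Over one 46-h interval, 46/13 ≈ 3.5385 half-lives elapse, leaving f ≈ 0.0861 of each dose.
Single-dose peak C₀ = D/Vd = 1090/196 ≈ 5.561 mg/L.
Steady-state trough Cmin,ss = C₀·f/(1−f) ≈ 5.561 × 0.0861/0.9139 ≈ 0.524 mg/L.
Trough 0.5 mg/L vs MEC 1 mg/L: subtherapeutic.

0.5 mg/L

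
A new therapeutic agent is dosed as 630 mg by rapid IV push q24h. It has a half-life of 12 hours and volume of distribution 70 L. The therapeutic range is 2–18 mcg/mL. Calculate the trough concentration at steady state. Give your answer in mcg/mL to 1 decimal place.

The dosing interval is 2 half-lives, so f = 2^(−2) = 0.25.
At steady state, R = 1/(1 − 0.25) = 4/3.
Single-dose peak C₀ = D/Vd = 630/70 = 9 mcg/mL.
Steady-state peak Cmax,ss = C₀·R = 9 × 4/3 ≈ 12.000 mcg/mL.
Steady-state trough Cmin,ss = Cmax,ss·f ≈ 12.000 × 0.25 ≈ 3.000 mcg/mL.
Trough 3.0 mcg/mL vs MEC 2 mcg/mL: adequate.

3.0 mcg/mL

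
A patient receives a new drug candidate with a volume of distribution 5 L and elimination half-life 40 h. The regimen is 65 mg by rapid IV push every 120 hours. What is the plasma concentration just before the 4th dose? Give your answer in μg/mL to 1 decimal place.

1.9 μg/mL

f = (1/2)^(τ/t½) = (1/2)^(120/40) ≈ 0.1250.
C₀ = D/Vd = 65/5 ≈ 13.000 μg/mL.
Before the 4th dose, 3 doses have been given. Superposition: Cmin = C₀·(f + f² + … + f^3).
≈ 13.000 × (0.1250 + 0.0156 + 0.0020) ≈ 13.000 × 0.1426 ≈ 1.854 μg/mL.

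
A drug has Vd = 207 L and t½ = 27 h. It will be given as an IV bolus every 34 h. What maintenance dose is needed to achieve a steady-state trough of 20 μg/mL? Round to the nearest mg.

5770 mg

τ/t½ = 34/27 ≈ 1.2593, so f = (1/2)^(34/27) ≈ 0.417758.
Cmin,ss = (D/Vd)·f/(1−f), so D = Cmin,ss·Vd·(1−f)/f.
D = 20 × 207 × (1−f)/f ≈ 20 × 207 × 1.39373 ≈ 5770.04 mg.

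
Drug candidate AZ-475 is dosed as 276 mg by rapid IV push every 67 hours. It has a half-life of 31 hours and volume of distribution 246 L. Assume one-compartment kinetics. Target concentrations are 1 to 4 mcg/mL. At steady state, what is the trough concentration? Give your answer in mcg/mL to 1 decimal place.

0.3 mcg/mL

τ/t½ = 67/31 ≈ 2.1613, so fraction remaining f = (1/2)^(67/31) ≈ 0.2236.
Accumulation ratio R = 1/(1 − f) ≈ 1/0.7764 ≈ 1.2880.
Single-dose peak C₀ = D/Vd = 276/246 ≈ 1.122 mcg/mL.
Steady-state peak Cmax,ss = C₀·R ≈ 1.122 × 1.2880 ≈ 1.445 mcg/mL.
Steady-state trough Cmin,ss = Cmax,ss·f ≈ 1.445 × 0.2236 ≈ 0.323 mcg/mL.
Trough 0.3 mcg/mL vs MEC 1 mcg/mL: subtherapeutic.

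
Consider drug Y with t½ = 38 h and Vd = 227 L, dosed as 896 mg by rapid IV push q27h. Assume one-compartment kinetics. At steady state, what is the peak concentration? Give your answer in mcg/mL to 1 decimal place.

Over one 27-h interval, 27/38 ≈ 0.71053 half-lives elapse, leaving f ≈ 0.6111 of each dose.
Accumulation ratio R = 1/(1 − f) ≈ 1/0.3889 ≈ 2.5714.
Each bolus raises the concentration by D/Vd = 896/227 ≈ 3.947 mcg/mL.
Steady-state peak Cmax,ss = C₀·R ≈ 3.947 × 2.5714 ≈ 10.149 mcg/mL.

10.1 mcg/mL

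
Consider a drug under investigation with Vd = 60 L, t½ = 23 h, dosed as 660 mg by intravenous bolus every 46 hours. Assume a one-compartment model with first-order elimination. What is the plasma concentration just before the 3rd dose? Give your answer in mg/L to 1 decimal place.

3.4 mg/L

f = (1/2)^(τ/t½) = (1/2)^(46/23) ≈ 0.2500.
C₀ = D/Vd = 660/60 ≈ 11.000 mg/L.
Before the 3rd dose, 2 doses have been given. Superposition: Cmin = C₀·(f + f²).
≈ 11.000 × (0.2500 + 0.0625) ≈ 11.000 × 0.3125 ≈ 3.438 mg/L.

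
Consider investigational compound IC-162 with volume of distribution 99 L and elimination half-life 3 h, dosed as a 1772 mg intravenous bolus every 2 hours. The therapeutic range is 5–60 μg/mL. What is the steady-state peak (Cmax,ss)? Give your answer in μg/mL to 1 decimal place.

τ/t½ = 2/3 ≈ 0.66667, so fraction remaining f = (1/2)^(2/3) ≈ 0.6300.
Accumulation ratio R = 1/(1 − f) ≈ 1/0.3700 ≈ 2.7027.
Single-dose peak C₀ = D/Vd = 1772/99 ≈ 17.899 μg/mL.
Steady-state peak Cmax,ss = C₀·R ≈ 17.899 × 2.7027 ≈ 48.376 μg/mL.
Peak 48.4 μg/mL vs MTC 60 μg/mL: below toxic threshold.

48.4 μg/mL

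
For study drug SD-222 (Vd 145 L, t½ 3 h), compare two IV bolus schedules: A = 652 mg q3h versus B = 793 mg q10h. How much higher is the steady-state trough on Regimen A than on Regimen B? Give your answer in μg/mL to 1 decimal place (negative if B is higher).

3.9 μg/mL

Regimen A: f = (1/2)^(3/3) ≈ 0.5000; Cmin,ss = (652/145)·f/(1−f) ≈ 4.497 μg/mL.
Regimen B: f = (1/2)^(10/3) ≈ 0.0992; Cmin,ss = (793/145)·f/(1−f) ≈ 0.602 μg/mL.
Difference ≈ 4.497 − 0.602 ≈ 3.895 μg/mL.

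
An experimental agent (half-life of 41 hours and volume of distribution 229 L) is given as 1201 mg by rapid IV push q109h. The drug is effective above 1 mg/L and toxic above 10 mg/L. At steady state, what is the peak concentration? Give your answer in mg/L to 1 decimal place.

τ/t½ = 109/41 ≈ 2.6585, so fraction remaining f = (1/2)^(109/41) ≈ 0.1584.
At steady state, accumulation factor R = 1/(1 − e^(−kτ)) ≈ 1.1882.
Each bolus raises the concentration by D/Vd = 1201/229 ≈ 5.245 mg/L.
Steady-state peak Cmax,ss = C₀·R ≈ 5.245 × 1.1882 ≈ 6.232 mg/L.
Peak 6.2 mg/L vs MTC 10 mg/L: below toxic threshold.

6.2 mg/L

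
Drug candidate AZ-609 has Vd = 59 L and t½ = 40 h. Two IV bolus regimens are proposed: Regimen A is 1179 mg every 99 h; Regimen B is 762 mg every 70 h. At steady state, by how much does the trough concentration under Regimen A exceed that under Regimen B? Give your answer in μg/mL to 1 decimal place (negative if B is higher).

Regimen A: f = (1/2)^(99/40) ≈ 0.1799; Cmin,ss = (1179/59)·f/(1−f) ≈ 4.384 μg/mL.
Regimen B: f = (1/2)^(70/40) ≈ 0.2973; Cmin,ss = (762/59)·f/(1−f) ≈ 5.464 μg/mL.
Difference ≈ 4.384 − 5.464 ≈ -1.080 μg/mL.

-1.1 μg/mL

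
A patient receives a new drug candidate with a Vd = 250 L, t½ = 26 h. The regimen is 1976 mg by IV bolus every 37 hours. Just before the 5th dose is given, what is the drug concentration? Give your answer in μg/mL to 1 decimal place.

4.6 μg/mL

f = (1/2)^(τ/t½) = (1/2)^(37/26) ≈ 0.3729.
C₀ = D/Vd = 1976/250 ≈ 7.904 μg/mL.
Before the 5th dose, 4 doses have been given. Superposition: Cmin = C₀·(f + f² + … + f^4).
≈ 7.904 × (0.3729 + 0.1391 + 0.0519 + 0.0193) ≈ 7.904 × 0.5832 ≈ 4.610 μg/mL.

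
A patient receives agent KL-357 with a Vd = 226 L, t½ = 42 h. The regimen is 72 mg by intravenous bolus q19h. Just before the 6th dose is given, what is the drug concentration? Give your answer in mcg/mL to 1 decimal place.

f = (1/2)^(τ/t½) = (1/2)^(19/42) ≈ 0.7308.
C₀ = D/Vd = 72/226 ≈ 0.319 mcg/mL.
Before the 6th dose, 5 doses have been given. Superposition: Cmin = C₀·(f + f² + … + f^5).
≈ 0.319 × (0.7308 + 0.5341 + 0.3903 + 0.2852 + 0.2084) ≈ 0.319 × 2.1488 ≈ 0.685 mcg/mL.

0.7 mcg/mL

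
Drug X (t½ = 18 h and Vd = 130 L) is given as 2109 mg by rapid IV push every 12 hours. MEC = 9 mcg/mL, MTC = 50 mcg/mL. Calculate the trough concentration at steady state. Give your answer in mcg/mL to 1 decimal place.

Over one 12-h interval, 12/18 ≈ 0.66667 half-lives elapse, leaving f ≈ 0.6300 of each dose.
At steady state, accumulation factor R = 1/(1 − e^(−kτ)) ≈ 2.7027.
Each bolus raises the concentration by D/Vd = 2109/130 ≈ 16.223 mcg/mL.
Cmax,ss = C₀/(1 − f) ≈ 16.223/0.3700 ≈ 43.846 mcg/mL.
Steady-state trough Cmin,ss = Cmax,ss·f ≈ 43.846 × 0.6300 ≈ 27.623 mcg/mL.
Trough 27.6 mcg/mL vs MEC 9 mcg/mL: adequate.

27.6 mcg/mL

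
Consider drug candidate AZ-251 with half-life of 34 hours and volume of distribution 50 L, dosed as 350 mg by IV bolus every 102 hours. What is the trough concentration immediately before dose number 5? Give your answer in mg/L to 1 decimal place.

1.0 mg/L

f = (1/2)^(τ/t½) = (1/2)^(102/34) ≈ 0.1250.
C₀ = D/Vd = 350/50 ≈ 7.000 mg/L.
Before the 5th dose, 4 doses have been given. Superposition: Cmin = C₀·(f + f² + … + f^4).
≈ 7.000 × (0.1250 + 0.0156 + 0.0020 + 0.0002) ≈ 7.000 × 0.1428 ≈ 1.000 mg/L.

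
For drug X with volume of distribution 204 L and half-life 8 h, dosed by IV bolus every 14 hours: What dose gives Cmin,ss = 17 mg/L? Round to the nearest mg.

8197 mg

τ/t½ = 14/8 ≈ 1.75, so f = (1/2)^(14/8) ≈ 0.297302.
Cmin,ss = (D/Vd)·f/(1−f), so D = Cmin,ss·Vd·(1−f)/f.
D = 17 × 204 × (1−f)/f ≈ 17 × 204 × 2.36358 ≈ 8196.90 mg.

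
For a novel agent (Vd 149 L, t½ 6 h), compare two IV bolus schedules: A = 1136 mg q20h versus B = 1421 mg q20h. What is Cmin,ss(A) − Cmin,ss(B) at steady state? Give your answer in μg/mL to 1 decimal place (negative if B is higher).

Regimen A: f = (1/2)^(20/6) ≈ 0.0992; Cmin,ss = (1136/149)·f/(1−f) ≈ 0.840 μg/mL.
Regimen B: f = (1/2)^(20/6) ≈ 0.0992; Cmin,ss = (1421/149)·f/(1−f) ≈ 1.050 μg/mL.
Difference ≈ 0.840 − 1.050 ≈ -0.210 μg/mL.

-0.2 μg/mL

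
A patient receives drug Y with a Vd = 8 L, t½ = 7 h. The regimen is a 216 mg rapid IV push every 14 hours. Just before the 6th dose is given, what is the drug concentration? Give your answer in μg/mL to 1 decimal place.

f = (1/2)^(τ/t½) = (1/2)^(14/7) ≈ 0.2500.
C₀ = D/Vd = 216/8 ≈ 27.000 μg/mL.
Before the 6th dose, 5 doses have been given. Superposition: Cmin = C₀·(f + f² + … + f^5).
≈ 27.000 × (0.2500 + 0.0625 + 0.0156 + 0.0039 + 0.0010) ≈ 27.000 × 0.3330 ≈ 8.991 μg/mL.

9.0 μg/mL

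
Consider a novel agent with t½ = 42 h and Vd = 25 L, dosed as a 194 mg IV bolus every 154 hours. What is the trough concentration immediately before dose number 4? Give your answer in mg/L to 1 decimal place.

f = (1/2)^(τ/t½) = (1/2)^(154/42) ≈ 0.0787.
C₀ = D/Vd = 194/25 ≈ 7.760 mg/L.
Before the 4th dose, 3 doses have been given. Superposition: Cmin = C₀·(f + f² + … + f^3).
≈ 7.760 × (0.0787 + 0.0062 + 0.0005) ≈ 7.760 × 0.0854 ≈ 0.663 mg/L.

0.7 mg/L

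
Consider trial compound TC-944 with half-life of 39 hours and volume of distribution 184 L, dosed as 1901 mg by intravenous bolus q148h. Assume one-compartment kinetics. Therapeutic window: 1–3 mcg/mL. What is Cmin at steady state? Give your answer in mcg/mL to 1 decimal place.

0.8 mcg/mL

k = ln2/t½ = ln2/39 ≈ 0.017773 h⁻¹; fraction remaining f = e^(−kτ) = e^(−0.017773×148) ≈ 0.0720.
Single-dose peak C₀ = D/Vd = 1901/184 ≈ 10.332 mcg/mL.
Steady-state trough Cmin,ss = C₀·f/(1−f) ≈ 10.332 × 0.0720/0.9280 ≈ 0.802 mcg/mL.
Trough 0.8 mcg/mL vs MEC 1 mcg/mL: subtherapeutic.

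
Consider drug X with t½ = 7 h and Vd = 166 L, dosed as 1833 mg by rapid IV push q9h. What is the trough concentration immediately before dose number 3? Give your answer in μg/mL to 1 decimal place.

6.4 μg/mL

f = (1/2)^(τ/t½) = (1/2)^(9/7) ≈ 0.4102.
C₀ = D/Vd = 1833/166 ≈ 11.042 μg/mL.
Before the 3rd dose, 2 doses have been given. Superposition: Cmin = C₀·(f + f²).
≈ 11.042 × (0.4102 + 0.1683) ≈ 11.042 × 0.5785 ≈ 6.388 μg/mL.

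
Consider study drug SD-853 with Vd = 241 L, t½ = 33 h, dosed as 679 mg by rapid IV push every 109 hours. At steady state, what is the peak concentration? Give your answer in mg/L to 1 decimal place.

k = ln2/t½ = ln2/33 ≈ 0.021004 h⁻¹; fraction remaining f = e^(−kτ) = e^(−0.021004×109) ≈ 0.1013.
At steady state, accumulation factor R = 1/(1 − e^(−kτ)) ≈ 1.1127.
Each bolus raises the concentration by D/Vd = 679/241 ≈ 2.817 mg/L.
Steady-state peak Cmax,ss = C₀·R ≈ 2.817 × 1.1127 ≈ 3.134 mg/L.

3.1 mg/L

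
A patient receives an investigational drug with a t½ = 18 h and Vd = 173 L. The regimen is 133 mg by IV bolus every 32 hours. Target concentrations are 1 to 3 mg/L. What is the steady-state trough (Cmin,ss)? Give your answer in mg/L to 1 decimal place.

0.3 mg/L

Over one 32-h interval, 32/18 ≈ 1.7778 half-lives elapse, leaving f ≈ 0.2916 of each dose.
Accumulation ratio R = 1/(1 − f) ≈ 1/0.7084 ≈ 1.4116.
Each bolus raises the concentration by D/Vd = 133/173 ≈ 0.769 mg/L.
Cmax,ss = C₀/(1 − f) ≈ 0.769/0.7084 ≈ 1.086 mg/L.
Steady-state trough Cmin,ss = Cmax,ss·f ≈ 1.086 × 0.2916 ≈ 0.317 mg/L.
Trough 0.3 mg/L vs MEC 1 mg/L: subtherapeutic.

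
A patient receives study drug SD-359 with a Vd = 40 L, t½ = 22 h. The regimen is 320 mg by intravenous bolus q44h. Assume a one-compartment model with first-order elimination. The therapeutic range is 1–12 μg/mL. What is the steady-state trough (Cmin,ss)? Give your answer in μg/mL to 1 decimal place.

The dosing interval is 2 half-lives, so f = 2^(−2) = 0.25.
Accumulation ratio R = 1/(1 − f) = 1/0.75 = 4/3.
Single-dose peak C₀ = D/Vd = 320/40 = 8 μg/mL.
Steady-state peak Cmax,ss = C₀·R = 8 × 4/3 ≈ 10.667 μg/mL.
Steady-state trough Cmin,ss = Cmax,ss·f ≈ 10.667 × 0.25 ≈ 2.667 μg/mL.
Trough 2.7 μg/mL vs MEC 1 μg/mL: adequate.

2.7 μg/mL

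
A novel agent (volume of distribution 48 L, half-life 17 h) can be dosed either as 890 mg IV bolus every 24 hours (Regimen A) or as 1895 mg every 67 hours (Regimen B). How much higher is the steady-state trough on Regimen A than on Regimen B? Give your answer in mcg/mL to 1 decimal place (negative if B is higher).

Regimen A: f = (1/2)^(24/17) ≈ 0.3759; Cmin,ss = (890/48)·f/(1−f) ≈ 11.168 mcg/mL.
Regimen B: f = (1/2)^(67/17) ≈ 0.0651; Cmin,ss = (1895/48)·f/(1−f) ≈ 2.749 mcg/mL.
Difference ≈ 11.168 − 2.749 ≈ 8.419 mcg/mL.

8.4 mcg/mL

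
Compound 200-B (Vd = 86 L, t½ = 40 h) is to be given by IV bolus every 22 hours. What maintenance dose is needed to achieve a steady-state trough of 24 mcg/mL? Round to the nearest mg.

τ/t½ = 22/40 ≈ 0.55, so f = (1/2)^(22/40) ≈ 0.683020.
Cmin,ss = (D/Vd)·f/(1−f), so D = Cmin,ss·Vd·(1−f)/f.
D = 24 × 86 × (1−f)/f ≈ 24 × 86 × 0.46409 ≈ 957.88 mg.

958 mg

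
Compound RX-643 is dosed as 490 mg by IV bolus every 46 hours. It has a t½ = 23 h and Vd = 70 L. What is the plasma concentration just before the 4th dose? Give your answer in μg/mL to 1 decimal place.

2.3 μg/mL

f = (1/2)^(τ/t½) = (1/2)^(46/23) ≈ 0.2500.
C₀ = D/Vd = 490/70 ≈ 7.000 μg/mL.
Before the 4th dose, 3 doses have been given. Superposition: Cmin = C₀·(f + f² + … + f^3).
≈ 7.000 × (0.2500 + 0.0625 + 0.0156) ≈ 7.000 × 0.3281 ≈ 2.297 μg/mL.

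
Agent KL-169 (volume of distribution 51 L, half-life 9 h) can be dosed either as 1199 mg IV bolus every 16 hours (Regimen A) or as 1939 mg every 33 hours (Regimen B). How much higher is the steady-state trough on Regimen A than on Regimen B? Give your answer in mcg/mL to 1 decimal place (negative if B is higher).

Regimen A: f = (1/2)^(16/9) ≈ 0.2916; Cmin,ss = (1199/51)·f/(1−f) ≈ 9.677 mcg/mL.
Regimen B: f = (1/2)^(33/9) ≈ 0.0787; Cmin,ss = (1939/51)·f/(1−f) ≈ 3.248 mcg/mL.
Difference ≈ 9.677 − 3.248 ≈ 6.429 mcg/mL.

6.4 mcg/mL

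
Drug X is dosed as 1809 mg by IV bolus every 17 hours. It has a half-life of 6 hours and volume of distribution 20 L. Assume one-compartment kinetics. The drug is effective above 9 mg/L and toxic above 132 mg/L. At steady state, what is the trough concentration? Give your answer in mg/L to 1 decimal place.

14.8 mg/L

k = ln2/t½ = ln2/6 ≈ 0.115525 h⁻¹; fraction remaining f = e^(−kτ) = e^(−0.115525×17) ≈ 0.1403.
Single-dose peak C₀ = D/Vd = 1809/20 ≈ 90.450 mg/L.
Steady-state trough Cmin,ss = C₀·f/(1−f) ≈ 90.450 × 0.1403/0.8597 ≈ 14.761 mg/L.
Trough 14.8 mg/L vs MEC 9 mg/L: adequate.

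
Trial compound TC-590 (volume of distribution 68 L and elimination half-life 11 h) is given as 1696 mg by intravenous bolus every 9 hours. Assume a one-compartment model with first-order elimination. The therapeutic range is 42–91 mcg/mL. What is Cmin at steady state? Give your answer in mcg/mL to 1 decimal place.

τ/t½ = 9/11 ≈ 0.81818, so fraction remaining f = (1/2)^(9/11) ≈ 0.5672.
Single-dose peak C₀ = D/Vd = 1696/68 ≈ 24.941 mcg/mL.
Steady-state trough Cmin,ss = C₀·f/(1−f) ≈ 24.941 × 0.5672/0.4328 ≈ 32.686 mcg/mL.
Trough 32.7 mcg/mL vs MEC 42 mcg/mL: subtherapeutic.

32.7 mcg/mL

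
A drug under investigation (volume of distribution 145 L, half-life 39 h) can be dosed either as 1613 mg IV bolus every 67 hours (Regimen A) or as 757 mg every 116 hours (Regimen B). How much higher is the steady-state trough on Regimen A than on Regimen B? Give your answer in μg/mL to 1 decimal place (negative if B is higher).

4.1 μg/mL

Regimen A: f = (1/2)^(67/39) ≈ 0.3040; Cmin,ss = (1613/145)·f/(1−f) ≈ 4.859 μg/mL.
Regimen B: f = (1/2)^(116/39) ≈ 0.1272; Cmin,ss = (757/145)·f/(1−f) ≈ 0.761 μg/mL.
Difference ≈ 4.859 − 0.761 ≈ 4.098 μg/mL.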